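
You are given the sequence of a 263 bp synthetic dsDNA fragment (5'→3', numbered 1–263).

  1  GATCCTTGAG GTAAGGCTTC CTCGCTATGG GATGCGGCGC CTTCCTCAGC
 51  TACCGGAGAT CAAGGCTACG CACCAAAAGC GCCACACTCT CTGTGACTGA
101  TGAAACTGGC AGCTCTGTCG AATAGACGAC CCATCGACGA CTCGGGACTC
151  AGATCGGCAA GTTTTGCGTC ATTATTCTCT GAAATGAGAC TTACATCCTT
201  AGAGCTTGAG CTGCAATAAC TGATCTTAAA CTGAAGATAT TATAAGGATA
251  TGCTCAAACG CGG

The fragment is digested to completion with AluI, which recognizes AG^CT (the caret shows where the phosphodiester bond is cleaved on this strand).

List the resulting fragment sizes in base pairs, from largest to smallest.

92, 63, 53, 49, 6 bp

AluI sites (AGCT) start at positions 48, 111, 203, 209.
AluI cuts after base 2 of each site, so after positions 49, 112, 204, 210.
Linear molecule, 4 cuts → 5 fragments:
  1–49 → 49 bp
  50–112 → 63 bp
  113–204 → 92 bp
  205–210 → 6 bp
  211–263 → 53 bp
Sorted largest to smallest: 92, 63, 53, 49, 6 bp.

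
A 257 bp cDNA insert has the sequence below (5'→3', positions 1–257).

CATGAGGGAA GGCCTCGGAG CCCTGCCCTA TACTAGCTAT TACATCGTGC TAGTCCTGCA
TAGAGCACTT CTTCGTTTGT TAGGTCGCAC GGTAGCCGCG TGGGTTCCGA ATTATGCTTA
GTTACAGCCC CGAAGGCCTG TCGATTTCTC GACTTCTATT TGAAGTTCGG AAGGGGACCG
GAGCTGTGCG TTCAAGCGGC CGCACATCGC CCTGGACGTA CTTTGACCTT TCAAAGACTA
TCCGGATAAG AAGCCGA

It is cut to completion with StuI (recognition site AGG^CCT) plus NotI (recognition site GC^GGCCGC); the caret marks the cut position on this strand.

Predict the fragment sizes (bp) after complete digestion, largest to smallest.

StuI sites (AGGCCT) start at positions 10, 134.
StuI cuts after base 3 of each site, so after positions 12, 136.
The NotI site (GCGGCCGC) starts at position 196.
NotI cuts after base 2 of each site, so after position 197.
Combined cut positions: 12, 136, 197.
Linear molecule, 3 cuts → 4 fragments:
  1–12 → 12 bp
  13–136 → 124 bp
  137–197 → 61 bp
  198–257 → 60 bp
Sorted largest to smallest: 124, 61, 60, 12 bp.

124, 61, 60, 12 bp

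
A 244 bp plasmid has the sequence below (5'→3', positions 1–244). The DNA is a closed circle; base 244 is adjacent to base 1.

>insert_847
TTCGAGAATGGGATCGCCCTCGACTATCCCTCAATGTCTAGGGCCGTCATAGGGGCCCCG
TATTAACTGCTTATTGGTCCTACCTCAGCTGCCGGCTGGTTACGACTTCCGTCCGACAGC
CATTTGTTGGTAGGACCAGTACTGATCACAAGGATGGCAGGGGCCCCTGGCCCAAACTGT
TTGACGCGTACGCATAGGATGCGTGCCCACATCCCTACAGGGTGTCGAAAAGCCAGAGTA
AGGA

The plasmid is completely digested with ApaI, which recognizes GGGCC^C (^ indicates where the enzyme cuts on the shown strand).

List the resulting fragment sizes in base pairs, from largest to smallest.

ApaI sites (GGGCCC) start at positions 53, 161.
ApaI cuts after base 5 of each site (before the last base), so after positions 57, 165.
Circular molecule, 2 cuts → 2 fragments:
  58–165 → 108 bp
  166–244 then 1–57 → 79 + 57 = 136 bp
Sorted largest to smallest: 136, 108 bp.

136, 108 bp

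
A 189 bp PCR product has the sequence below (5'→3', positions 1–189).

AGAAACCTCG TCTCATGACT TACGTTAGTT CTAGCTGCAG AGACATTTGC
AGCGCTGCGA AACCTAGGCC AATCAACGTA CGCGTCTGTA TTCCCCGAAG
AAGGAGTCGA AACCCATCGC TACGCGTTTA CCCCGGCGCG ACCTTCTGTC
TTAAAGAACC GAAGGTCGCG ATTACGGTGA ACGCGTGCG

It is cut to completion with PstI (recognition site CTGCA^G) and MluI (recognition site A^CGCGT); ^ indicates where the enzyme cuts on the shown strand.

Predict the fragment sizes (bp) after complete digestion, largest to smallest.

59, 42, 41, 39, 8 bp

The PstI site (CTGCAG) starts at position 35.
PstI cuts after base 5 of each site (before the last base), so after position 39.
MluI sites (ACGCGT) start at positions 80, 122, 181.
MluI cuts after the first base of each site, so after positions 80, 122, 181.
Combined cut positions: 39, 80, 122, 181.
Linear molecule, 4 cuts → 5 fragments:
  1–39 → 39 bp
  40–80 → 41 bp
  81–122 → 42 bp
  123–181 → 59 bp
  182–189 → 8 bp
Sorted largest to smallest: 59, 42, 41, 39, 8 bp.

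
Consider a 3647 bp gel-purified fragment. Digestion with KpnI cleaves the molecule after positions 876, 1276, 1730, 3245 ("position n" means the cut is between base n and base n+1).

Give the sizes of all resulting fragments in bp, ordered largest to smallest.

Linear molecule, 4 cuts → 5 fragments:
  876 − 0 = 876 bp
  1276 − 876 = 400 bp
  1730 − 1276 = 454 bp
  3245 − 1730 = 1515 bp
  3647 − 3245 = 402 bp
Sorted largest to smallest: 1515, 876, 454, 402, 400 bp.

1515, 876, 454, 402, 400 bp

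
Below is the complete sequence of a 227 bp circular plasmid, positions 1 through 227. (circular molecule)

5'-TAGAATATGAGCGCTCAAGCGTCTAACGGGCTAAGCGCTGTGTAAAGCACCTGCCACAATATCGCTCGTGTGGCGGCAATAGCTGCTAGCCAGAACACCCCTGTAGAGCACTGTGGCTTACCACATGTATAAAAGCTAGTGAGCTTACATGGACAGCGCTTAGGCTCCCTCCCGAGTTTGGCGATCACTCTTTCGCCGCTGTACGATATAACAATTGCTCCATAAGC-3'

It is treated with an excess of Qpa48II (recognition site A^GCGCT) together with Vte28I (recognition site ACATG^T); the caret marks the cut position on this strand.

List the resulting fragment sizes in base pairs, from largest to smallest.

Qpa48II sites (AGCGCT) start at positions 10, 34, 155.
Qpa48II cuts after the first base of each site, so after positions 10, 34, 155.
The Vte28I site (ACATGT) starts at position 123.
Vte28I cuts after base 5 of each site (before the last base), so after position 127.
Combined cut positions: 10, 34, 127, 155.
Circular molecule, 4 cuts → 4 fragments:
  11–34 → 24 bp
  35–127 → 93 bp
  128–155 → 28 bp
  156–227 then 1–10 → 72 + 10 = 82 bp
Sorted largest to smallest: 93, 82, 28, 24 bp.

93, 82, 28, 24 bp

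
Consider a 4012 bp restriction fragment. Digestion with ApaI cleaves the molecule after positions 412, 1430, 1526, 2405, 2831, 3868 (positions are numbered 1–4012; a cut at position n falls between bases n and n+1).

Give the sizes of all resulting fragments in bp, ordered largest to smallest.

Linear molecule, 6 cuts → 7 fragments:
  412 − 0 = 412 bp
  1430 − 412 = 1018 bp
  1526 − 1430 = 96 bp
  2405 − 1526 = 879 bp
  2831 − 2405 = 426 bp
  3868 − 2831 = 1037 bp
  4012 − 3868 = 144 bp
Sorted largest to smallest: 1037, 1018, 879, 426, 412, 144, 96 bp.

1037, 1018, 879, 426, 412, 144, 96 bp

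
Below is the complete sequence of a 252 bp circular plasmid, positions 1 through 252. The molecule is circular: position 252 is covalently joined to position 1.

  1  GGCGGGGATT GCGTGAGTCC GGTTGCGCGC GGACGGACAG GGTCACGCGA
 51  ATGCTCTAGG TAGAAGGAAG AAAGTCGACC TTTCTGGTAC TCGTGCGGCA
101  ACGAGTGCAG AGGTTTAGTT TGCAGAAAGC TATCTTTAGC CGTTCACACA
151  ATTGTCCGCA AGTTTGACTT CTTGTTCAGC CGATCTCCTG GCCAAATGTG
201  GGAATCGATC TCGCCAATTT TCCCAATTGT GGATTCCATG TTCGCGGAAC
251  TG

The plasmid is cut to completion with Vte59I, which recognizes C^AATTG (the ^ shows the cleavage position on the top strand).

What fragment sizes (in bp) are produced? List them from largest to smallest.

177, 75 bp

Vte59I sites (CAATTG) start at positions 149, 224.
Vte59I cuts after the first base of each site, so after positions 149, 224.
Circular molecule, 2 cuts → 2 fragments:
  150–224 → 75 bp
  225–252 then 1–149 → 28 + 149 = 177 bp
Sorted largest to smallest: 177, 75 bp.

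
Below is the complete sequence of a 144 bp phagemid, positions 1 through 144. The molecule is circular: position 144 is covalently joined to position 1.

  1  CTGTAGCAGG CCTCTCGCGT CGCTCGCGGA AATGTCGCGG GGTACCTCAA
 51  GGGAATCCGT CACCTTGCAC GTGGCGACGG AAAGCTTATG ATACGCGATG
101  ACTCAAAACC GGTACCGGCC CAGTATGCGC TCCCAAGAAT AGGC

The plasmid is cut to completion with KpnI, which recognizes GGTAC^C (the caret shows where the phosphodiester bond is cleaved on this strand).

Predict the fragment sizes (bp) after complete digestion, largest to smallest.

KpnI sites (GGTACC) start at positions 41, 111.
KpnI cuts after base 5 of each site (before the last base), so after positions 45, 115.
Circular molecule, 2 cuts → 2 fragments:
  46–115 → 70 bp
  116–144 then 1–45 → 29 + 45 = 74 bp
Sorted largest to smallest: 74, 70 bp.

74, 70 bp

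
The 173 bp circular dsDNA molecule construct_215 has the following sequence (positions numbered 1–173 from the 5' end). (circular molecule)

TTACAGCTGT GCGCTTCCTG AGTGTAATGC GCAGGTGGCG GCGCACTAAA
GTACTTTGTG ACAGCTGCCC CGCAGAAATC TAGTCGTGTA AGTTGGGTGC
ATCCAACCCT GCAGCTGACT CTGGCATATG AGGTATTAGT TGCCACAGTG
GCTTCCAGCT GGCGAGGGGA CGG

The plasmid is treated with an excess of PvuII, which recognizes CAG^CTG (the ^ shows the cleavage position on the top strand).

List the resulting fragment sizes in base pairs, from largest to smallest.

58, 50, 44, 21 bp

PvuII sites (CAGCTG) start at positions 4, 62, 112, 156.
PvuII cuts after base 3 of each site, so after positions 6, 64, 114, 158.
Circular molecule, 4 cuts → 4 fragments:
  7–64 → 58 bp
  65–114 → 50 bp
  115–158 → 44 bp
  159–173 then 1–6 → 15 + 6 = 21 bp
Sorted largest to smallest: 58, 50, 44, 21 bp.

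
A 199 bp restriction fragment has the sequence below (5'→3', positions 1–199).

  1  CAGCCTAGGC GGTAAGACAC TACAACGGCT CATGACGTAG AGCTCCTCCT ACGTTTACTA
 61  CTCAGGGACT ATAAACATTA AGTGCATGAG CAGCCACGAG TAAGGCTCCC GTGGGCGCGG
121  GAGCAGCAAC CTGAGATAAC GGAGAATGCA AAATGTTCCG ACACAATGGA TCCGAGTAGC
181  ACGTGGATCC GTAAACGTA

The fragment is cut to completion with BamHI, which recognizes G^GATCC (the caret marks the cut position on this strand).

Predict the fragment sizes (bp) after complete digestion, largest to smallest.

168, 17, 14 bp

BamHI sites (GGATCC) start at positions 168, 185.
BamHI cuts after the first base of each site, so after positions 168, 185.
Linear molecule, 2 cuts → 3 fragments:
  1–168 → 168 bp
  169–185 → 17 bp
  186–199 → 14 bp
Sorted largest to smallest: 168, 17, 14 bp.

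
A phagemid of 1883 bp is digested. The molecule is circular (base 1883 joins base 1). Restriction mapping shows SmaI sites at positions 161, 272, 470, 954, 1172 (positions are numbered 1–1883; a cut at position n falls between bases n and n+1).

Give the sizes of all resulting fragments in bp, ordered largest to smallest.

872, 484, 218, 198, 111 bp

Circular molecule, 5 cuts → 5 fragments:
  272 − 161 = 111 bp
  470 − 272 = 198 bp
  954 − 470 = 484 bp
  1172 − 954 = 218 bp
  wrap: 1883 − 1172 + 161 = 872 bp
Sorted largest to smallest: 872, 484, 218, 198, 111 bp.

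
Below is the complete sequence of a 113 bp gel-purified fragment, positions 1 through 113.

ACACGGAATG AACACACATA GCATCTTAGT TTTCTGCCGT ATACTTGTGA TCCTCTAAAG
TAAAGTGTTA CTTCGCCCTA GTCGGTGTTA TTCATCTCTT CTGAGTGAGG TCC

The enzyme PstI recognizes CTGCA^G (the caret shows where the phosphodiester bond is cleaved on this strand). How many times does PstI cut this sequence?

No occurrence of CTGCAG is present in the sequence.
PstI does not cut: 0 sites.

0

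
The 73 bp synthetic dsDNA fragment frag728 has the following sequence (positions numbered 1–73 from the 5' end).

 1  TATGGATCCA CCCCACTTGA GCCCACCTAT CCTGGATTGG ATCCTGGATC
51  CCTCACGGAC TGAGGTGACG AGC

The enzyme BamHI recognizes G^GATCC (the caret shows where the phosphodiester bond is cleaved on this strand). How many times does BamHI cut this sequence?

GGATCC occurs starting at positions 4, 39, 46.
BamHI cuts at 3 sites.

3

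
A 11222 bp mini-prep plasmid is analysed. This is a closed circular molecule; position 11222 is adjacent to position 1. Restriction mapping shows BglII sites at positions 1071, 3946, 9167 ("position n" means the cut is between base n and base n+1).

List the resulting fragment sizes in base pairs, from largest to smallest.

Circular molecule, 3 cuts → 3 fragments:
  3946 − 1071 = 2875 bp
  9167 − 3946 = 5221 bp
  wrap: 11222 − 9167 + 1071 = 3126 bp
Sorted largest to smallest: 5221, 3126, 2875 bp.

5221, 3126, 2875 bp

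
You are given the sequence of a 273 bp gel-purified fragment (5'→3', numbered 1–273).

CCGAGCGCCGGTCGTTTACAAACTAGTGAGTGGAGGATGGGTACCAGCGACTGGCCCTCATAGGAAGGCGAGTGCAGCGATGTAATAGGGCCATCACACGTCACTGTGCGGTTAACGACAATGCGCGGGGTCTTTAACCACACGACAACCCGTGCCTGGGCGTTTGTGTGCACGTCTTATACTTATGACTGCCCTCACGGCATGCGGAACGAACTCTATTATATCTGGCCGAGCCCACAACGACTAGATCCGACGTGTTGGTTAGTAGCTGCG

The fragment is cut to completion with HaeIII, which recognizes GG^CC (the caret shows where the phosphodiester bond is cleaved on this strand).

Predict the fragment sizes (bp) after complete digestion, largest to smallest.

HaeIII sites (GGCC) start at positions 53, 89, 227.
HaeIII cuts after base 2 of each site, so after positions 54, 90, 228.
Linear molecule, 3 cuts → 4 fragments:
  1–54 → 54 bp
  55–90 → 36 bp
  91–228 → 138 bp
  229–273 → 45 bp
Sorted largest to smallest: 138, 54, 45, 36 bp.

138, 54, 45, 36 bp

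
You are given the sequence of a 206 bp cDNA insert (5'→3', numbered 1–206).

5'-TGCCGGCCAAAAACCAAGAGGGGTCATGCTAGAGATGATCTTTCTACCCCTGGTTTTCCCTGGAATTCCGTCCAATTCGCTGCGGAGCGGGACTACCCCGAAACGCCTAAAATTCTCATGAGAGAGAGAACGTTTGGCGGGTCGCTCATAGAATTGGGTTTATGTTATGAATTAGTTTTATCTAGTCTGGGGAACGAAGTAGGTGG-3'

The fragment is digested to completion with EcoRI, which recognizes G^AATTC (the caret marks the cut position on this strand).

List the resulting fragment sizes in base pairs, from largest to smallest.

143, 63 bp

The EcoRI site (GAATTC) starts at position 63.
EcoRI cuts after the first base of each site, so after position 63.
Linear molecule, 1 cut → 2 fragments:
  1–63 → 63 bp
  64–206 → 143 bp
Sorted largest to smallest: 143, 63 bp.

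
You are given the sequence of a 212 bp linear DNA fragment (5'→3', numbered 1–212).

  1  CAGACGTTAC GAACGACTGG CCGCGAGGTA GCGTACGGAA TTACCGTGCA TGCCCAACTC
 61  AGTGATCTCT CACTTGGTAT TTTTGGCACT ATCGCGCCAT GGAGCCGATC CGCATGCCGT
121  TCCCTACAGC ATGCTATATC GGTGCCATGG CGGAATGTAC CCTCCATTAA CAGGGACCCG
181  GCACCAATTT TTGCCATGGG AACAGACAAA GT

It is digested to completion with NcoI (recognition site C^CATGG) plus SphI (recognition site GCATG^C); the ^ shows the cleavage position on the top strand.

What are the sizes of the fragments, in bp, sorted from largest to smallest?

NcoI sites (CCATGG) start at positions 97, 145, 194.
NcoI cuts after the first base of each site, so after positions 97, 145, 194.
SphI sites (GCATGC) start at positions 48, 112, 129.
SphI cuts after base 5 of each site (before the last base), so after positions 52, 116, 133.
Combined cut positions: 52, 97, 116, 133, 145, 194.
Linear molecule, 6 cuts → 7 fragments:
  1–52 → 52 bp
  53–97 → 45 bp
  98–116 → 19 bp
  117–133 → 17 bp
  134–145 → 12 bp
  146–194 → 49 bp
  195–212 → 18 bp
Sorted largest to smallest: 52, 49, 45, 19, 18, 17, 12 bp.

52, 49, 45, 19, 18, 17, 12 bp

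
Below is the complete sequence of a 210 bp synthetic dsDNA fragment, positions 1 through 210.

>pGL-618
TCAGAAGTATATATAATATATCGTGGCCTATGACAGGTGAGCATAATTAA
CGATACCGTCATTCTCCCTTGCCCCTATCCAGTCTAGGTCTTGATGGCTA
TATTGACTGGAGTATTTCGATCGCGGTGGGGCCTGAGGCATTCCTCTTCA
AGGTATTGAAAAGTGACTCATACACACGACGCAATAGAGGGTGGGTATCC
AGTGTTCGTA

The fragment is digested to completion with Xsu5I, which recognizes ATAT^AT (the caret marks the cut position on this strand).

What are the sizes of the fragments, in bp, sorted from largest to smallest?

Xsu5I sites (ATATAT) start at positions 9, 16.
Xsu5I cuts after base 4 of each site, so after positions 12, 19.
Linear molecule, 2 cuts → 3 fragments:
  1–12 → 12 bp
  13–19 → 7 bp
  20–210 → 191 bp
Sorted largest to smallest: 191, 12, 7 bp.

191, 12, 7 bp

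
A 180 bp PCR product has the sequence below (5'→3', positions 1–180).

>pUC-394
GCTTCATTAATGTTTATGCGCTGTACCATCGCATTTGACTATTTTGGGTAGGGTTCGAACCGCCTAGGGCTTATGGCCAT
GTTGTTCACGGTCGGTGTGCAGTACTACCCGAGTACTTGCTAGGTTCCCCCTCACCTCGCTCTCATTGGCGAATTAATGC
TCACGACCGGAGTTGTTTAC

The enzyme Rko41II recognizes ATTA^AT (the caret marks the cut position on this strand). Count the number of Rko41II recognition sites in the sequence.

2

ATTAAT occurs starting at positions 6, 153.
Rko41II cuts at 2 sites.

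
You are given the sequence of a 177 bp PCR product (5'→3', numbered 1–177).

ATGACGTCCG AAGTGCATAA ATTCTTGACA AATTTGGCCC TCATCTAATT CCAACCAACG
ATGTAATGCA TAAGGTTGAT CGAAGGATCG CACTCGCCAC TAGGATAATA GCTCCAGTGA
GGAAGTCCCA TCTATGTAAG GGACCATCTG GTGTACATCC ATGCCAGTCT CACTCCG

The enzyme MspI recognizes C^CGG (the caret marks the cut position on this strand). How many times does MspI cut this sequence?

No occurrence of CCGG is present in the sequence.
MspI does not cut: 0 sites.

0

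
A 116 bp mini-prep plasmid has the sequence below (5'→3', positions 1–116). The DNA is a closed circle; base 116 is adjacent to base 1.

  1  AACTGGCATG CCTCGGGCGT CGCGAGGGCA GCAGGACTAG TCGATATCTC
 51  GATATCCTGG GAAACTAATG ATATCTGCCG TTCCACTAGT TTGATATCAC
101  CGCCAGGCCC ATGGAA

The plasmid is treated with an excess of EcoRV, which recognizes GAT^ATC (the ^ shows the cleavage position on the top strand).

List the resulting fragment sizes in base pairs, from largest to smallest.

EcoRV sites (GATATC) start at positions 43, 51, 70, 93.
EcoRV cuts after base 3 of each site, so after positions 45, 53, 72, 95.
Circular molecule, 4 cuts → 4 fragments:
  46–53 → 8 bp
  54–72 → 19 bp
  73–95 → 23 bp
  96–116 then 1–45 → 21 + 45 = 66 bp
Sorted largest to smallest: 66, 23, 19, 8 bp.

66, 23, 19, 8 bp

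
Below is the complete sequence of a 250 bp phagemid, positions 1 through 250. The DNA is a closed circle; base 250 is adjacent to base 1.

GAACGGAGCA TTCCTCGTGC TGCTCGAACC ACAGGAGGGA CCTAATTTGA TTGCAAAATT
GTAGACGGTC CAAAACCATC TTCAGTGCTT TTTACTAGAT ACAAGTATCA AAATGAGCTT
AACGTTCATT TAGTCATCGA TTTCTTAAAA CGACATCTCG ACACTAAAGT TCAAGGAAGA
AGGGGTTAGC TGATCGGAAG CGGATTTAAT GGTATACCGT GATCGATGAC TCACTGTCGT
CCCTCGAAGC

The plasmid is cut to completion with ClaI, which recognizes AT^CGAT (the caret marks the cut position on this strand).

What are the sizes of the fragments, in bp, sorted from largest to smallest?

ClaI sites (ATCGAT) start at positions 136, 222.
ClaI cuts after base 2 of each site, so after positions 137, 223.
Circular molecule, 2 cuts → 2 fragments:
  138–223 → 86 bp
  224–250 then 1–137 → 27 + 137 = 164 bp
Sorted largest to smallest: 164, 86 bp.

164, 86 bp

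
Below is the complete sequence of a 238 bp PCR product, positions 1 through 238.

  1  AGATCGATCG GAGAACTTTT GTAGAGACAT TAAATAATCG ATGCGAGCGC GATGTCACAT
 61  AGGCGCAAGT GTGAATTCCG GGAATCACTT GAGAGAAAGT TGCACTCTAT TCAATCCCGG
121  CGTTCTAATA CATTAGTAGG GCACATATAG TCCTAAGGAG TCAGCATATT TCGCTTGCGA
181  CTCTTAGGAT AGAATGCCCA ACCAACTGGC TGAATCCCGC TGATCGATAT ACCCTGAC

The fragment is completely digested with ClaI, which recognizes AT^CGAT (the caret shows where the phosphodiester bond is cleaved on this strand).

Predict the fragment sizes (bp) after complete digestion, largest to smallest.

186, 34, 14, 4 bp

ClaI sites (ATCGAT) start at positions 3, 37, 223.
ClaI cuts after base 2 of each site, so after positions 4, 38, 224.
Linear molecule, 3 cuts → 4 fragments:
  1–4 → 4 bp
  5–38 → 34 bp
  39–224 → 186 bp
  225–238 → 14 bp
Sorted largest to smallest: 186, 34, 14, 4 bp.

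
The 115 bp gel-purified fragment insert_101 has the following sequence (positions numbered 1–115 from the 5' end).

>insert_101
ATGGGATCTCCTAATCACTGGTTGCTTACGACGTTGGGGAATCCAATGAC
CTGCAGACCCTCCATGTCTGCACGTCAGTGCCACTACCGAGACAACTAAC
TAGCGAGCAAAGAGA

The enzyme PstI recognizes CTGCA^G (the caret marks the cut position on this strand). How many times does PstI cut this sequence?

CTGCAG occurs starting at position 51.
PstI cuts at 1 site.

1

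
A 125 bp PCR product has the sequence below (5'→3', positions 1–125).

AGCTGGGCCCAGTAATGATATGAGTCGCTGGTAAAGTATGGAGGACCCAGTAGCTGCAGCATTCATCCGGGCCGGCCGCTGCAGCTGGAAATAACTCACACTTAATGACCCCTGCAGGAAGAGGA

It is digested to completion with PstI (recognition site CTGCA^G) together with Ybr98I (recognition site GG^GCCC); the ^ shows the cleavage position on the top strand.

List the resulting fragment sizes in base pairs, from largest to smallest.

52, 33, 25, 9, 6 bp

PstI sites (CTGCAG) start at positions 54, 79, 112.
PstI cuts after base 5 of each site (before the last base), so after positions 58, 83, 116.
The Ybr98I site (GGGCCC) starts at position 5.
Ybr98I cuts after base 2 of each site, so after position 6.
Combined cut positions: 6, 58, 83, 116.
Linear molecule, 4 cuts → 5 fragments:
  1–6 → 6 bp
  7–58 → 52 bp
  59–83 → 25 bp
  84–116 → 33 bp
  117–125 → 9 bp
Sorted largest to smallest: 52, 33, 25, 9, 6 bp.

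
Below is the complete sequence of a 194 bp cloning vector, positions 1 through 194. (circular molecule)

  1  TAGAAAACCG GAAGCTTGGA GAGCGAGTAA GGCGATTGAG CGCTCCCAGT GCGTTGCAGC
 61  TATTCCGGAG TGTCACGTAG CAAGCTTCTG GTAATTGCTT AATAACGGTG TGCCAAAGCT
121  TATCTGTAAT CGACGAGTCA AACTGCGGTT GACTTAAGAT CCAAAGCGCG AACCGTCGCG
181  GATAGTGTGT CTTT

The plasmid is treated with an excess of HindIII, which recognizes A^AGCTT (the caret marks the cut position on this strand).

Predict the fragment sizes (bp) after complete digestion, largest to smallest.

HindIII sites (AAGCTT) start at positions 12, 82, 116.
HindIII cuts after the first base of each site, so after positions 12, 82, 116.
Circular molecule, 3 cuts → 3 fragments:
  13–82 → 70 bp
  83–116 → 34 bp
  117–194 then 1–12 → 78 + 12 = 90 bp
Sorted largest to smallest: 90, 70, 34 bp.

90, 70, 34 bp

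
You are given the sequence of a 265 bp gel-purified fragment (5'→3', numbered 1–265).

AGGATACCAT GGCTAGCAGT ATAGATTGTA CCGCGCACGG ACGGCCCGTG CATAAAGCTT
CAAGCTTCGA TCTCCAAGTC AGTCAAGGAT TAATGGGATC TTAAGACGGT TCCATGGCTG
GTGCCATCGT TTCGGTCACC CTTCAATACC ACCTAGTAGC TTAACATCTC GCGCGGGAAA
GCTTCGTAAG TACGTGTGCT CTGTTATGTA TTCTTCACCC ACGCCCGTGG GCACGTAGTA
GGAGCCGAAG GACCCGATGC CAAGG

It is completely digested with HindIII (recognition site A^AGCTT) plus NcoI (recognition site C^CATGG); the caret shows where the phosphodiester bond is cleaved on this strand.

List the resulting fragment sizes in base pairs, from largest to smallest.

86, 67, 50, 48, 7, 7 bp

HindIII sites (AAGCTT) start at positions 55, 62, 179.
HindIII cuts after the first base of each site, so after positions 55, 62, 179.
NcoI sites (CCATGG) start at positions 7, 112.
NcoI cuts after the first base of each site, so after positions 7, 112.
Combined cut positions: 7, 55, 62, 112, 179.
Linear molecule, 5 cuts → 6 fragments:
  1–7 → 7 bp
  8–55 → 48 bp
  56–62 → 7 bp
  63–112 → 50 bp
  113–179 → 67 bp
  180–265 → 86 bp
Sorted largest to smallest: 86, 67, 50, 48, 7, 7 bp.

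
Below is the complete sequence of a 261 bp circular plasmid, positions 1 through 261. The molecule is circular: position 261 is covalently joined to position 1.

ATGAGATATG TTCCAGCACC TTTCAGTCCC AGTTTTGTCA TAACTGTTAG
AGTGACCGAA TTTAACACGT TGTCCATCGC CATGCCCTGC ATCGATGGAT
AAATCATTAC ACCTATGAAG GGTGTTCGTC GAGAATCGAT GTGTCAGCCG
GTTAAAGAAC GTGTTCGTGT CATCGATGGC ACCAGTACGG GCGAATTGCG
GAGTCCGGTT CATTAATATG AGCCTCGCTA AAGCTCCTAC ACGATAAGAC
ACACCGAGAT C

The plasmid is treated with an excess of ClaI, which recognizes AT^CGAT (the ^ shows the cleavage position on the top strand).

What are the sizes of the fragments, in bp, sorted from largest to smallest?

ClaI sites (ATCGAT) start at positions 91, 135, 172.
ClaI cuts after base 2 of each site, so after positions 92, 136, 173.
Circular molecule, 3 cuts → 3 fragments:
  93–136 → 44 bp
  137–173 → 37 bp
  174–261 then 1–92 → 88 + 92 = 180 bp
Sorted largest to smallest: 180, 44, 37 bp.

180, 44, 37 bp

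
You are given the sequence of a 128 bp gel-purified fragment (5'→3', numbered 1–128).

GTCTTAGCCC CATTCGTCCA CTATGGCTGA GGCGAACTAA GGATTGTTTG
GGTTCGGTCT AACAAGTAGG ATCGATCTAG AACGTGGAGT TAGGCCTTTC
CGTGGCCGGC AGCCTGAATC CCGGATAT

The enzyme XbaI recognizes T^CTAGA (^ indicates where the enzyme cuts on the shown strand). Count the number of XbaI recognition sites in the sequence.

1

TCTAGA occurs starting at position 76.
XbaI cuts at 1 site.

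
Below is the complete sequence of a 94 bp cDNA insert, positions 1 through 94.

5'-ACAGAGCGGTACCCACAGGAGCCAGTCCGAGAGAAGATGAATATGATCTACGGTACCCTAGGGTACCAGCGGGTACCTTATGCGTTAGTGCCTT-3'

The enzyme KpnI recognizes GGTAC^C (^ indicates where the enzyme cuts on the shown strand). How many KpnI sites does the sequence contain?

4

GGTACC occurs starting at positions 8, 52, 62, 72.
KpnI cuts at 4 sites.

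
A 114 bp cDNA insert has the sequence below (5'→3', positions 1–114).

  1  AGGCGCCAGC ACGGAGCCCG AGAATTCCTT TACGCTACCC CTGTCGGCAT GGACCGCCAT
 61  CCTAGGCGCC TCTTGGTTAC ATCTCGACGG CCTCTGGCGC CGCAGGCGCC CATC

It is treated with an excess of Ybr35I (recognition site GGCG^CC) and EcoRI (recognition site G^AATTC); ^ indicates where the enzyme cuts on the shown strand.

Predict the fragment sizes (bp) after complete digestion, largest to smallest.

Ybr35I sites (GGCGCC) start at positions 2, 65, 96, 105.
Ybr35I cuts after base 4 of each site, so after positions 5, 68, 99, 108.
The EcoRI site (GAATTC) starts at position 22.
EcoRI cuts after the first base of each site, so after position 22.
Combined cut positions: 5, 22, 68, 99, 108.
Linear molecule, 5 cuts → 6 fragments:
  1–5 → 5 bp
  6–22 → 17 bp
  23–68 → 46 bp
  69–99 → 31 bp
  100–108 → 9 bp
  109–114 → 6 bp
Sorted largest to smallest: 46, 31, 17, 9, 6, 5 bp.

46, 31, 17, 9, 6, 5 bp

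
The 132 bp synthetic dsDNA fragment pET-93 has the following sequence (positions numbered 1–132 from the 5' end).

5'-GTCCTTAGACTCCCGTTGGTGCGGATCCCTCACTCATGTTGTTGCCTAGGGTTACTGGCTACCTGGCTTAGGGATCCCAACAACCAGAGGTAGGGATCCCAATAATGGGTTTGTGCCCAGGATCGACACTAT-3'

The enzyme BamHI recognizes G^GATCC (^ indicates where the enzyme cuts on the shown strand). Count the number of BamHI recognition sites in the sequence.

3

GGATCC occurs starting at positions 23, 72, 94.
BamHI cuts at 3 sites.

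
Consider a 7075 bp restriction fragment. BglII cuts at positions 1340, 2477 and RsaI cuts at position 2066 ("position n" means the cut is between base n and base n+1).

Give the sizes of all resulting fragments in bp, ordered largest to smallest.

Combined cut positions (sorted): 1340, 2066, 2477.
Linear molecule, 3 cuts → 4 fragments:
  1340 − 0 = 1340 bp
  2066 − 1340 = 726 bp
  2477 − 2066 = 411 bp
  7075 − 2477 = 4598 bp
Sorted largest to smallest: 4598, 1340, 726, 411 bp.

4598, 1340, 726, 411 bp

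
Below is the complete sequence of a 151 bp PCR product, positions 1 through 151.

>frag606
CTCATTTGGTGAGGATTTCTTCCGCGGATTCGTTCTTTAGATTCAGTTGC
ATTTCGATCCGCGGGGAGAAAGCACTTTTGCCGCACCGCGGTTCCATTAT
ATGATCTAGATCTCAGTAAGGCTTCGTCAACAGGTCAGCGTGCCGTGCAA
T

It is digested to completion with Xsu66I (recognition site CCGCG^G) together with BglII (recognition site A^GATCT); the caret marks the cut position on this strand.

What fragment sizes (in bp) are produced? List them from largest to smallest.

43, 37, 27, 26, 18 bp

Xsu66I sites (CCGCGG) start at positions 22, 59, 86.
Xsu66I cuts after base 5 of each site (before the last base), so after positions 26, 63, 90.
The BglII site (AGATCT) starts at position 108.
BglII cuts after the first base of each site, so after position 108.
Combined cut positions: 26, 63, 90, 108.
Linear molecule, 4 cuts → 5 fragments:
  1–26 → 26 bp
  27–63 → 37 bp
  64–90 → 27 bp
  91–108 → 18 bp
  109–151 → 43 bp
Sorted largest to smallest: 43, 37, 27, 26, 18 bp.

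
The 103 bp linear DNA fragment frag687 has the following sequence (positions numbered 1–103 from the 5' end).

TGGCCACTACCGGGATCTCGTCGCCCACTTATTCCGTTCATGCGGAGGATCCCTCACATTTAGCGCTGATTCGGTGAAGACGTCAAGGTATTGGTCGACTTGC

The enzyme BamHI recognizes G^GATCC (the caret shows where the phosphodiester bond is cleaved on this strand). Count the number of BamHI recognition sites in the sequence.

GGATCC occurs starting at position 47.
BamHI cuts at 1 site.

1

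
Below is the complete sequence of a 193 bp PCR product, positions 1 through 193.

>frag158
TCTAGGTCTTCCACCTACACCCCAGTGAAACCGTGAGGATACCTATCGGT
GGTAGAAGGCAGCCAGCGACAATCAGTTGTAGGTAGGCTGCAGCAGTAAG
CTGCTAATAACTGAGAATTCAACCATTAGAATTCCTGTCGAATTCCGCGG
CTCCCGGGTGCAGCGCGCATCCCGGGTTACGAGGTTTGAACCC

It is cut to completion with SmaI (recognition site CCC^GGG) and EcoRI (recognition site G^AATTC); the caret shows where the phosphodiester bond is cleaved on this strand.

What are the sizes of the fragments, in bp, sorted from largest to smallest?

115, 20, 18, 15, 14, 11 bp

SmaI sites (CCCGGG) start at positions 153, 171.
SmaI cuts after base 3 of each site, so after positions 155, 173.
EcoRI sites (GAATTC) start at positions 115, 129, 140.
EcoRI cuts after the first base of each site, so after positions 115, 129, 140.
Combined cut positions: 115, 129, 140, 155, 173.
Linear molecule, 5 cuts → 6 fragments:
  1–115 → 115 bp
  116–129 → 14 bp
  130–140 → 11 bp
  141–155 → 15 bp
  156–173 → 18 bp
  174–193 → 20 bp
Sorted largest to smallest: 115, 20, 18, 15, 14, 11 bp.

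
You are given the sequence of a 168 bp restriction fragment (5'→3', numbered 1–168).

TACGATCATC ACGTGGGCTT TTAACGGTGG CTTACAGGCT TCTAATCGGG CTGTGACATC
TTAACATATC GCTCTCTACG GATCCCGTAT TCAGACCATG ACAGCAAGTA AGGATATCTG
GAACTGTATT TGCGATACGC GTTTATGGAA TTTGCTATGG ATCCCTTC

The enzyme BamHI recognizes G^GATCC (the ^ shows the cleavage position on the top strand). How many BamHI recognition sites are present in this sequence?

2

GGATCC occurs starting at positions 80, 159.
BamHI cuts at 2 sites.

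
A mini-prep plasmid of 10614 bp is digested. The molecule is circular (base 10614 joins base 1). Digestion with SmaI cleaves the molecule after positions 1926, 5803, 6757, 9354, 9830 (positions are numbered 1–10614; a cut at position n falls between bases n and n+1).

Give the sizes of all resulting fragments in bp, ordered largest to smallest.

Circular molecule, 5 cuts → 5 fragments:
  5803 − 1926 = 3877 bp
  6757 − 5803 = 954 bp
  9354 − 6757 = 2597 bp
  9830 − 9354 = 476 bp
  wrap: 10614 − 9830 + 1926 = 2710 bp
Sorted largest to smallest: 3877, 2710, 2597, 954, 476 bp.

3877, 2710, 2597, 954, 476 bp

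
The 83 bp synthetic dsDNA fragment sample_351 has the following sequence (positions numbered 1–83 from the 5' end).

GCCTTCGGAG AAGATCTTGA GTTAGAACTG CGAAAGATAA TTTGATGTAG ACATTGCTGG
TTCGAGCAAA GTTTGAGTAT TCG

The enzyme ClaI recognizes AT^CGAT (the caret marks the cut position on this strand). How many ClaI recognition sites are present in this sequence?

No occurrence of ATCGAT is present in the sequence.
ClaI does not cut: 0 sites.

0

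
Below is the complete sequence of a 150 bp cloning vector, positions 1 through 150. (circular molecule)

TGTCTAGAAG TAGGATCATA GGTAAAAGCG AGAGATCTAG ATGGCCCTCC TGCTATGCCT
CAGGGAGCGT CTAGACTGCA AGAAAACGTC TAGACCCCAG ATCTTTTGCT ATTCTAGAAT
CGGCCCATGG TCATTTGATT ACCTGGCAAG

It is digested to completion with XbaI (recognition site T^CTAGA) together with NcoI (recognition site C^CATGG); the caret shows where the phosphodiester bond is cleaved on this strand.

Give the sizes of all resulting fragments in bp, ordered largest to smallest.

34, 33, 28, 24, 19, 12 bp

XbaI sites (TCTAGA) start at positions 3, 36, 70, 89, 113.
XbaI cuts after the first base of each site, so after positions 3, 36, 70, 89, 113.
The NcoI site (CCATGG) starts at position 125.
NcoI cuts after the first base of each site, so after position 125.
Combined cut positions: 3, 36, 70, 89, 113, 125.
Circular molecule, 6 cuts → 6 fragments:
  4–36 → 33 bp
  37–70 → 34 bp
  71–89 → 19 bp
  90–113 → 24 bp
  114–125 → 12 bp
  126–150 then 1–3 → 25 + 3 = 28 bp
Sorted largest to smallest: 34, 33, 28, 24, 19, 12 bp.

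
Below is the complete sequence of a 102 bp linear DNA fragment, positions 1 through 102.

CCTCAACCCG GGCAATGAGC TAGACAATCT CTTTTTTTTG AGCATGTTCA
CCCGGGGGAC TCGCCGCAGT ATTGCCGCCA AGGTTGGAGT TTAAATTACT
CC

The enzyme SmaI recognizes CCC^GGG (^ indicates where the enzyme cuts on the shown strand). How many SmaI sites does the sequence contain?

2

CCCGGG occurs starting at positions 7, 51.
SmaI cuts at 2 sites.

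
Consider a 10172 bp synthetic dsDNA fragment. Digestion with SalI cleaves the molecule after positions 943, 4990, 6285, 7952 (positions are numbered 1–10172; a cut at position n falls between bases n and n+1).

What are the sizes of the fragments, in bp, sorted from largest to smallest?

Linear molecule, 4 cuts → 5 fragments:
  943 − 0 = 943 bp
  4990 − 943 = 4047 bp
  6285 − 4990 = 1295 bp
  7952 − 6285 = 1667 bp
  10172 − 7952 = 2220 bp
Sorted largest to smallest: 4047, 2220, 1667, 1295, 943 bp.

4047, 2220, 1667, 1295, 943 bp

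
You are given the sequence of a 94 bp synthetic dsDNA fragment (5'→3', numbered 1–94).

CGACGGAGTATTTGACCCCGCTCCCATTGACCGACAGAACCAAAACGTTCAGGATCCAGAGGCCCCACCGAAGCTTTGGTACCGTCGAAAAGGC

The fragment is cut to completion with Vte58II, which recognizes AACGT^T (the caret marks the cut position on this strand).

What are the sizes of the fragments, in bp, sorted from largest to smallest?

48, 46 bp

The Vte58II site (AACGTT) starts at position 44.
Vte58II cuts after base 5 of each site (before the last base), so after position 48.
Linear molecule, 1 cut → 2 fragments:
  1–48 → 48 bp
  49–94 → 46 bp
Sorted largest to smallest: 48, 46 bp.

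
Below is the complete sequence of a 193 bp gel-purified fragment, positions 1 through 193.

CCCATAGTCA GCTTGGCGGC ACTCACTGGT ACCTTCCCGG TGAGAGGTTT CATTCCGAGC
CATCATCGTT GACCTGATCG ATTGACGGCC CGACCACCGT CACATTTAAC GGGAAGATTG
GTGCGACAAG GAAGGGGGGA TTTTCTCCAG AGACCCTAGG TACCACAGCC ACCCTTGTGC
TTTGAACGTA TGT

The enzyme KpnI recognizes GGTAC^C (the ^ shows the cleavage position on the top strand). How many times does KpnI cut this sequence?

GGTACC occurs starting at positions 28, 159.
KpnI cuts at 2 sites.

2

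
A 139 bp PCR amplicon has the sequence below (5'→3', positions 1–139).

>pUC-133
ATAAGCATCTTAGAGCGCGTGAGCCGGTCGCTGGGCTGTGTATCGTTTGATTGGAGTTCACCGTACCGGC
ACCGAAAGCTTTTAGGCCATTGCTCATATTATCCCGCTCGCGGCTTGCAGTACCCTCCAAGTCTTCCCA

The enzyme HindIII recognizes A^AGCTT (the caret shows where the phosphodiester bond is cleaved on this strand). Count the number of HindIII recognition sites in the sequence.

1

AAGCTT occurs starting at position 76.
HindIII cuts at 1 site.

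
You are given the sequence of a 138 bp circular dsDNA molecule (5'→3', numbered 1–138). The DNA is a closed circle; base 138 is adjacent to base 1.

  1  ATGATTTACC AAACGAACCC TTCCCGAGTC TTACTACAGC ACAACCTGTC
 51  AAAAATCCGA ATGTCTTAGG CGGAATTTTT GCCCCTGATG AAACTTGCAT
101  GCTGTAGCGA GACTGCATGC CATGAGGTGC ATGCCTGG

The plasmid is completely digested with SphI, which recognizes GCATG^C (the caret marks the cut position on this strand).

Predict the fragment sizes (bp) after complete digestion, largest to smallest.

SphI sites (GCATGC) start at positions 97, 115, 129.
SphI cuts after base 5 of each site (before the last base), so after positions 101, 119, 133.
Circular molecule, 3 cuts → 3 fragments:
  102–119 → 18 bp
  120–133 → 14 bp
  134–138 then 1–101 → 5 + 101 = 106 bp
Sorted largest to smallest: 106, 18, 14 bp.

106, 18, 14 bp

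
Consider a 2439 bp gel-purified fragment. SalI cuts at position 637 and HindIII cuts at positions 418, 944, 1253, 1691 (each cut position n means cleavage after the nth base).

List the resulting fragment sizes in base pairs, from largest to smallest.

Combined cut positions (sorted): 418, 637, 944, 1253, 1691.
Linear molecule, 5 cuts → 6 fragments:
  418 − 0 = 418 bp
  637 − 418 = 219 bp
  944 − 637 = 307 bp
  1253 − 944 = 309 bp
  1691 − 1253 = 438 bp
  2439 − 1691 = 748 bp
Sorted largest to smallest: 748, 438, 418, 309, 307, 219 bp.

748, 438, 418, 309, 307, 219 bp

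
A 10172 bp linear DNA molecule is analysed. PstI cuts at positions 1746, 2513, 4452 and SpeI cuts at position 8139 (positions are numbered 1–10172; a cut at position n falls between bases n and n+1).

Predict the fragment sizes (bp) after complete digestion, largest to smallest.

Combined cut positions (sorted): 1746, 2513, 4452, 8139.
Linear molecule, 4 cuts → 5 fragments:
  1746 − 0 = 1746 bp
  2513 − 1746 = 767 bp
  4452 − 2513 = 1939 bp
  8139 − 4452 = 3687 bp
  10172 − 8139 = 2033 bp
Sorted largest to smallest: 3687, 2033, 1939, 1746, 767 bp.

3687, 2033, 1939, 1746, 767 bp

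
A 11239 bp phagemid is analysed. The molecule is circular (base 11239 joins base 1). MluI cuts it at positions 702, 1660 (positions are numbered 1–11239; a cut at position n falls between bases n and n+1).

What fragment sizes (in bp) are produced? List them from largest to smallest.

10281, 958 bp

Circular molecule, 2 cuts → 2 fragments:
  1660 − 702 = 958 bp
  wrap: 11239 − 1660 + 702 = 10281 bp
Sorted largest to smallest: 10281, 958 bp.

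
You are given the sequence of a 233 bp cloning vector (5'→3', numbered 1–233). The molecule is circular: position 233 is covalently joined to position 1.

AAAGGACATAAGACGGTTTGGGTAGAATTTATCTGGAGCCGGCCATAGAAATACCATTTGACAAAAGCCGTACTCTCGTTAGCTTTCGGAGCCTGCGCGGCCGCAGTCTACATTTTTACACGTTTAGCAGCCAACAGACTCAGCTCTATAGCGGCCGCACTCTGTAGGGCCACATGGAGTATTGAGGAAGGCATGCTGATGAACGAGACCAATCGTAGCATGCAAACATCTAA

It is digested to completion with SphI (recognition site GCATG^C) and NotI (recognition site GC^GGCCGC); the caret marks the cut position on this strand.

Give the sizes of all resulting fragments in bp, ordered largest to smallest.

109, 54, 43, 27 bp

SphI sites (GCATGC) start at positions 191, 218.
SphI cuts after base 5 of each site (before the last base), so after positions 195, 222.
NotI sites (GCGGCCGC) start at positions 97, 151.
NotI cuts after base 2 of each site, so after positions 98, 152.
Combined cut positions: 98, 152, 195, 222.
Circular molecule, 4 cuts → 4 fragments:
  99–152 → 54 bp
  153–195 → 43 bp
  196–222 → 27 bp
  223–233 then 1–98 → 11 + 98 = 109 bp
Sorted largest to smallest: 109, 54, 43, 27 bp.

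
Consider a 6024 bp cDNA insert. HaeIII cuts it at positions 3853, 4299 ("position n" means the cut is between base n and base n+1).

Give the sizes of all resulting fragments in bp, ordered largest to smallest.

Linear molecule, 2 cuts → 3 fragments:
  3853 − 0 = 3853 bp
  4299 − 3853 = 446 bp
  6024 − 4299 = 1725 bp
Sorted largest to smallest: 3853, 1725, 446 bp.

3853, 1725, 446 bp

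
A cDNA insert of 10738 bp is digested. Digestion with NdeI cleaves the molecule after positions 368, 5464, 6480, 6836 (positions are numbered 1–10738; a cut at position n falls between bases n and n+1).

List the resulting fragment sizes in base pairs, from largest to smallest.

Linear molecule, 4 cuts → 5 fragments:
  368 − 0 = 368 bp
  5464 − 368 = 5096 bp
  6480 − 5464 = 1016 bp
  6836 − 6480 = 356 bp
  10738 − 6836 = 3902 bp
Sorted largest to smallest: 5096, 3902, 1016, 368, 356 bp.

5096, 3902, 1016, 368, 356 bp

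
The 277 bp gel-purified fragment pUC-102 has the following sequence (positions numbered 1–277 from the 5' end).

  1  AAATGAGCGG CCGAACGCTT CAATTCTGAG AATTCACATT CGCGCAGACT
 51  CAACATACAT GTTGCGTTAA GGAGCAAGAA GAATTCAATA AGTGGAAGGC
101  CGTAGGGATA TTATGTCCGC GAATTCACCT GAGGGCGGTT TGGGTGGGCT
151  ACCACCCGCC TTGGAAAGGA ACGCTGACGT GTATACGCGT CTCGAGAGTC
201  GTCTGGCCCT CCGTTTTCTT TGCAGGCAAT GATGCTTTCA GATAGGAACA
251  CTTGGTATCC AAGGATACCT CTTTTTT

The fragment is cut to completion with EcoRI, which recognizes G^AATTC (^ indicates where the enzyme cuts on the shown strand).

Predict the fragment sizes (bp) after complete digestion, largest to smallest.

EcoRI sites (GAATTC) start at positions 30, 81, 121.
EcoRI cuts after the first base of each site, so after positions 30, 81, 121.
Linear molecule, 3 cuts → 4 fragments:
  1–30 → 30 bp
  31–81 → 51 bp
  82–121 → 40 bp
  122–277 → 156 bp
Sorted largest to smallest: 156, 51, 40, 30 bp.

156, 51, 40, 30 bp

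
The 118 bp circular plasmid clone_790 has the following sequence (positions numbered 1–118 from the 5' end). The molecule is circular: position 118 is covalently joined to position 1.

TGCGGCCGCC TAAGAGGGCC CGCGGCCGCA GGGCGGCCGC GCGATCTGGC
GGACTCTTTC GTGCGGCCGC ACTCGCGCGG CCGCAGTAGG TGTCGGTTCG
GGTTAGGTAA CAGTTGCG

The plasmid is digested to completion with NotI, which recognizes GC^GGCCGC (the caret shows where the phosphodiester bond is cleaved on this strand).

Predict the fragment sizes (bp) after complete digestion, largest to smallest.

NotI sites (GCGGCCGC) start at positions 2, 22, 33, 63, 77.
NotI cuts after base 2 of each site, so after positions 3, 23, 34, 64, 78.
Circular molecule, 5 cuts → 5 fragments:
  4–23 → 20 bp
  24–34 → 11 bp
  35–64 → 30 bp
  65–78 → 14 bp
  79–118 then 1–3 → 40 + 3 = 43 bp
Sorted largest to smallest: 43, 30, 20, 14, 11 bp.

43, 30, 20, 14, 11 bp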